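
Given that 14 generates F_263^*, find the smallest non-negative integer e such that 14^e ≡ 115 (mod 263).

Baby-step giant-step with m = ceil(sqrt(262)) = 17.
Baby table (14^j mod 263 for j=0..16):
  0:1  1:14  2:196  3:114  4:18  5:252  6:109  7:211
  8:61  9:65  10:121  11:116  12:46  13:118  14:74  15:247
  16:39
Giant step factor: 14^(-17) ≡ 171 (mod 263).
Scan 115·171^i mod 263 for i = 0, 1, …:
  i=0: 115   i=1: 203   i=2: 260   i=3: 13
  i=4: 119   i=5: 98   i=6: 189   i=7: 233
  i=8: 130   i=9: 138     …   i=13: 248
  i=14: 65
Match at i=14, j=9: e = 14·17 + 9 = 247.

247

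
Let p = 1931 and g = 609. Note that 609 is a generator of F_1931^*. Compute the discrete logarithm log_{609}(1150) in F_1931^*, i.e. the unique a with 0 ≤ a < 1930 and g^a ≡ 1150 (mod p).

1673

Baby-step giant-step with m = ceil(sqrt(1930)) = 44.
Baby table (609^j mod 1931 for j=0..43):
  0:1  1:609  2:129  3:1321  4:1193  5:481  6:1348  7:257
  8:102  9:326  10:1572  11:1503  12:33  13:787  14:395  15:1111
  16:749  17:425  18:71  19:757  20:1435  21:1103  22:1670  23:1324
  24:1089  25:868  26:1449  27:1905  28:1545  29:508  30:412  31:1809
  32:1011  33:1641  34:1042  35:1210  36:1179  37:1610  38:1473  39:1073
  40:779  41:1316  42:79  43:1767
Giant step factor: 609^(-44) ≡ 825 (mod 1931).
Scan 1150·825^i mod 1931 for i = 0, 1, …:
  i=0: 1150   i=1: 629   i=2: 1417   i=3: 770
  i=4: 1882   i=5: 126   i=6: 1607   i=7: 1109
  i=8: 1562   i=9: 673     …   i=37: 85
  i=38: 609
Match at i=38, j=1: a = 38·44 + 1 = 1673.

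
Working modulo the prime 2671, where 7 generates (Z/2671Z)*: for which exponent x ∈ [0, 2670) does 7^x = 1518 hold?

1327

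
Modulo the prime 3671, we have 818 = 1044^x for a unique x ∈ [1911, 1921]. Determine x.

Compute 1044^1911 mod 3671 = 2609, then multiply by 1044 repeatedly:
  1044^1911=2609  1044^1912=3585  1044^1913=1991  1044^1914=818
Found 818 at exponent 1914.

1914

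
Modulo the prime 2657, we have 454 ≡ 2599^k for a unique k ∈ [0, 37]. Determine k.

18

Compute 2599^0 mod 2657 = 1, then multiply by 2599 repeatedly:
  2599^0=1  2599^1=2599  2599^2=707  2599^3=1506  2599^4=333
  2599^5=1942  2599^6=1615  2599^7=1982  2599^8=1952  2599^9=1035
  2599^10=1081  2599^11=1070  2599^12=1708  2599^13=1902  2599^14=1278
  2599^15=272  2599^16=166  2599^17=1000  2599^18=454
Found 454 at exponent 18.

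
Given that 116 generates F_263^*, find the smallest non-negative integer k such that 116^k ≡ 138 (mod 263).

Baby-step giant-step with m = ceil(sqrt(262)) = 17.
Baby table (116^j mod 263 for j=0..16):
  0:1  1:116  2:43  3:254  4:8  5:139  6:81  7:191
  8:64  9:60  10:122  11:213  12:249  13:217  14:187  15:126
  16:151
Giant step factor: 116^(-17) ≡ 5 (mod 263).
Scan 138·5^i mod 263 for i = 0, 1, …:
  i=0: 138   i=1: 164   i=2: 31   i=3: 155
  i=4: 249
Match at i=4, j=12: k = 4·17 + 12 = 80.

80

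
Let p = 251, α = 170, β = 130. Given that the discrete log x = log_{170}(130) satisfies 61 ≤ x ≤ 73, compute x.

73

Compute 170^61 mod 251 = 136, then multiply by 170 repeatedly:
  170^61=136  170^62=28  170^63=242  170^64=227  170^65=187
  170^66=164  170^67=19  170^68=218  170^69=163  170^70=100
  170^71=183  170^72=237  170^73=130
Found 130 at exponent 73.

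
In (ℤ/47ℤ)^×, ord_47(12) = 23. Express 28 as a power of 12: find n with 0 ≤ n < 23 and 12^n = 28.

16

Successive powers of 12 modulo 47:
  12^0=1  12^1=12  12^2=3  12^3=36  12^4=9  12^5=14
  12^6=27  12^7=42  12^8=34  12^9=32  12^10=8  12^11=2
  12^12=24  12^13=6  12^14=25  12^15=18  12^16=28
So 12^16 ≡ 28 (mod 47), giving n = 16.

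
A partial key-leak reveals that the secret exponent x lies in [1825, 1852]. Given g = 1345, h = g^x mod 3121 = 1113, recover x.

1849

Compute 1345^1825 mod 3121 = 1961, then multiply by 1345 repeatedly:
  1345^1825=1961  1345^1826=300  1345^1827=891  1345^1828=3052  1345^1829=825
  1345^1830=1670  1345^1831=2151  1345^1832=3049  1345^1833=3032  1345^1834=2014
  1345^1835=2923  1345^1836=2096  1345^1837=857  1345^1838=1016  1345^1839=2643
  1345^1840=16  1345^1841=2794  1345^1842=246  1345^1843=44  1345^1844=3002
  1345^1845=2237  1345^1846=121  1345^1847=453  1345^1848=690  1345^1849=1113
Found 1113 at exponent 1849.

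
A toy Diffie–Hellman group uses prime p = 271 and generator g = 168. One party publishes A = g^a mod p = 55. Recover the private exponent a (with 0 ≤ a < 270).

138

Baby-step giant-step with m = ceil(sqrt(270)) = 17.
Baby table (168^j mod 271 for j=0..16):
  0:1  1:168  2:40  3:216  4:245  5:239  6:44  7:75
  8:134  9:19  10:211  11:218  12:39  13:48  14:205  15:23
  16:70
Giant step factor: 168^(-17) ≡ 38 (mod 271).
Scan 55·38^i mod 271 for i = 0, 1, …:
  i=0: 55   i=1: 193   i=2: 17   i=3: 104
  i=4: 158   i=5: 42   i=6: 241   i=7: 215
  i=8: 40
Match at i=8, j=2: a = 8·17 + 2 = 138.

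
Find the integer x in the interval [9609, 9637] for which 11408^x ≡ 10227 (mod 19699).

Compute 11408^9609 mod 19699 = 5089, then multiply by 11408 repeatedly:
  11408^9609=5089  11408^9610=2359  11408^9611=2638  11408^9612=13931  11408^9613=13015
  11408^9614=3757  11408^9615=14531  11408^9616=2563  11408^9617=5388  11408^9618=5424
  11408^9619=2433  11408^9620=19472  11408^9621=10652  11408^9622=14584  11408^9623=16217
  11408^9624=10227
Found 10227 at exponent 9624.

9624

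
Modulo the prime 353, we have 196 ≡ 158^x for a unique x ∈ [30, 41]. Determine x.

34

Compute 158^30 mod 353 = 155, then multiply by 158 repeatedly:
  158^30=155  158^31=133  158^32=187  158^33=247  158^34=196
Found 196 at exponent 34.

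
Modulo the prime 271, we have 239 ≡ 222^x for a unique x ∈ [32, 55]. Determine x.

55

Compute 222^32 mod 271 = 61, then multiply by 222 repeatedly:
  222^32=61  222^33=263  222^34=121  222^35=33  222^36=9
  222^37=101  222^38=200  222^39=227  222^40=259  222^41=46
  222^42=185  222^43=149  222^44=16  222^45=29  222^46=205
  222^47=253  222^48=69  222^49=142  222^50=88  222^51=24
  222^52=179  222^53=172  222^54=244  222^55=239
Found 239 at exponent 55.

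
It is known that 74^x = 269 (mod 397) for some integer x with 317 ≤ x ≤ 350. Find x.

Compute 74^317 mod 397 = 299, then multiply by 74 repeatedly:
  74^317=299  74^318=291  74^319=96  74^320=355  74^321=68
  74^322=268  74^323=379  74^324=256  74^325=285  74^326=49
  74^327=53  74^328=349  74^329=21  74^330=363  74^331=263
  74^332=9  74^333=269
Found 269 at exponent 333.

333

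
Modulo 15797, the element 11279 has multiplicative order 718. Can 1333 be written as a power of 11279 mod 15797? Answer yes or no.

no

1333 ∈ ⟨11279⟩ iff 1333^718 ≡ 1 (mod 15797), since |⟨11279⟩| = 718.
1333^718 mod 15797 = 3081.
Since 3081 ≠ 1, 1333 does not lie in the subgroup.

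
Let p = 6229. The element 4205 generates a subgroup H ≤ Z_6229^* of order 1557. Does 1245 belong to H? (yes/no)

yes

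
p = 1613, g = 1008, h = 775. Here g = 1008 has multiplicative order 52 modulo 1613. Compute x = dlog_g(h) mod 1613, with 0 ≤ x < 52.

20

Successive powers of 1008 modulo 1613:
  1008^0=1  1008^1=1008  1008^2=1487  1008^3=419  1008^4=1359  1008^5=435
  1008^6=1357  1008^7=32  1008^8=1609  1008^9=807  1008^10=504  1008^11=1550
  1008^12=1016  1008^13=1486  1008^14=1024  1008^15=1485  1008^16=16  1008^17=1611
  1008^18=1210  1008^19=252  1008^20=775
So 1008^20 ≡ 775 (mod 1613), giving x = 20.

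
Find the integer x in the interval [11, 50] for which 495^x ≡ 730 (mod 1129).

39

Compute 495^11 mod 1129 = 22, then multiply by 495 repeatedly:
  495^11=22  495^12=729  495^13=704  495^14=748  495^15=1077
  495^16=227  495^17=594  495^18=490  495^19=944  495^20=1003
  495^21=854  495^22=484  495^23=232  495^24=811  495^25=650
  495^26=1114  495^27=478  495^28=649  495^29=619  495^30=446
  495^31=615  495^32=724  495^33=487  495^34=588  495^35=907
  495^36=752  495^37=799  495^38=355  495^39=730
Found 730 at exponent 39.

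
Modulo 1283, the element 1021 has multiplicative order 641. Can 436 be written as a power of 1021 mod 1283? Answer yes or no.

436 ∈ ⟨1021⟩ iff 436^641 ≡ 1 (mod 1283), since |⟨1021⟩| = 641.
436^641 mod 1283 = 1.
Since 1 = 1, 436 lies in the subgroup.

yes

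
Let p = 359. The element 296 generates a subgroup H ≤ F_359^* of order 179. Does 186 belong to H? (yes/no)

186 ∈ ⟨296⟩ iff 186^179 ≡ 1 (mod 359), since |⟨296⟩| = 179.
186^179 mod 359 = 358.
Since 358 ≠ 1, 186 does not lie in the subgroup.

no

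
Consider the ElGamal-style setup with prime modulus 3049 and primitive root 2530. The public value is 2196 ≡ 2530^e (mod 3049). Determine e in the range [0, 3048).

Baby-step giant-step with m = ceil(sqrt(3048)) = 56.
Baby table (2530^j mod 3049 for j=0..55):
  0:1  1:2530  2:1049  3:1340  4:2761  5:71  6:2788  7:1303
  8:621  9:895  10:1992  11:2812  12:1043  13:1405  14:2565  15:1178
  16:1467  17:877  18:2187  19:2224  20:1315  21:491  22:1287  23:2827
  24:2405  25:1895  26:1322  27:2956  28:2532  29:11  30:389  31:2392
  32:2544  33:2930  34:781  35:178  36:2137  37:733  38:698  39:569
  40:442  41:2326  42:210  43:774  44:762  45:892  46:500  47:2714
  48:72  49:2269  50:2352  51:1961  52:607  53:2063  54:2551  55:2346
Giant step factor: 2530^(-56) ≡ 1067 (mod 3049).
Scan 2196·1067^i mod 3049 for i = 0, 1, …:
  i=0: 2196   i=1: 1500   i=2: 2824   i=3: 796
  i=4: 1710   i=5: 1268   i=6: 2249   i=7: 120
  i=8: 3031   i=9: 2137
Match at i=9, j=36: e = 9·56 + 36 = 540.

540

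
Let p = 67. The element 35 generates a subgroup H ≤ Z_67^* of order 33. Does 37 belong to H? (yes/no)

37 ∈ ⟨35⟩ iff 37^33 ≡ 1 (mod 67), since |⟨35⟩| = 33.
37^33 mod 67 = 1.
Since 1 = 1, 37 lies in the subgroup.

yes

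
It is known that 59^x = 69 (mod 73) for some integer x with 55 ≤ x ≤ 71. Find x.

68

Compute 59^55 mod 73 = 13, then multiply by 59 repeatedly:
  59^55=13  59^56=37  59^57=66  59^58=25  59^59=15
  59^60=9  59^61=20  59^62=12  59^63=51  59^64=16
  59^65=68  59^66=70  59^67=42  59^68=69
Found 69 at exponent 68.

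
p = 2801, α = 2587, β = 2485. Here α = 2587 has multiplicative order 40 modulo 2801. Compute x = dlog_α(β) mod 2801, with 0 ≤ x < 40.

Successive powers of 2587 modulo 2801:
  2587^0=1  2587^1=2587  2587^2=980  2587^3=355  2587^4=2458  2587^5=576
  2587^6=2781  2587^7=1479  2587^8=7  2587^9=1303  2587^10=1258  2587^11=2485
So 2587^11 ≡ 2485 (mod 2801), giving x = 11.

11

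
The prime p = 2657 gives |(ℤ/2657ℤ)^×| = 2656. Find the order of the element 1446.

The order of 1446 must divide p − 1 = 2656 = 2^5 · 83.
Divisors: 1, 2, 4, 8, 16, 32, 83, 166, 332, 664, 1328, 2656.
Check each in increasing order: 1446^1 ≡ 1446;  1446^2 ≡ 2514;  1446^4 ≡ 1850;  1446^8 ≡ 284;  1446^16 ≡ 946;  1446^32 ≡ 2164;  1446^83 ≡ 805;  1446^166 ≡ 2374;  1446^332 ≡ 379;  1446^664 ≡ 163;  1446^1328 ≡ 2656;  1446^2656 ≡ 1.
Smallest exponent giving 1 is 2656.

2656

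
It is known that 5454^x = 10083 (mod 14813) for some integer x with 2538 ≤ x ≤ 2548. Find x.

2547

Compute 5454^2538 mod 14813 = 758, then multiply by 5454 repeatedly:
  5454^2538=758  5454^2539=1305  5454^2540=7230  5454^2541=214  5454^2542=11742
  5454^2543=4269  5454^2544=11903  5454^2545=8396  5454^2546=4801  5454^2547=10083
Found 10083 at exponent 2547.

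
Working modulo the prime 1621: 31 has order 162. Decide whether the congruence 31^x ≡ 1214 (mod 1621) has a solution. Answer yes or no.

no

1214 ∈ ⟨31⟩ iff 1214^162 ≡ 1 (mod 1621), since |⟨31⟩| = 162.
1214^162 mod 1621 = 307.
Since 307 ≠ 1, 1214 does not lie in the subgroup.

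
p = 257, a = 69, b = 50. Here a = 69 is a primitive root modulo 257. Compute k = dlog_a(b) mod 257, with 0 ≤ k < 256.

182

Baby-step giant-step with m = ceil(sqrt(256)) = 16.
Baby table (69^j mod 257 for j=0..15):
  0:1  1:69  2:135  3:63  4:235  5:24  6:114  7:156
  8:227  9:243  10:62  11:166  12:146  13:51  14:178  15:203
Giant step factor: 69^(-16) ≡ 2 (mod 257).
Scan 50·2^i mod 257 for i = 0, 1, …:
  i=0: 50   i=1: 100   i=2: 200   i=3: 143
  i=4: 29   i=5: 58   i=6: 116   i=7: 232
  i=8: 207   i=9: 157   i=10: 57   i=11: 114
Match at i=11, j=6: k = 11·16 + 6 = 182.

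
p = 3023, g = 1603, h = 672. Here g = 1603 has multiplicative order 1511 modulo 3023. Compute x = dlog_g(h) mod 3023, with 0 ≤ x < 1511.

868

Baby-step giant-step with m = ceil(sqrt(1511)) = 39.
Baby table (1603^j mod 3023 for j=0..38):
  0:1  1:1603  2:59  3:864  4:458  5:2608  6:2838  7:2722
  8:1177  9:379  10:2937  11:1200  12:972  13:1271  14:2934  15:2437
  16:795  17:1702  18:1560  19:659  20:1350  21:2605  22:1052  23:2545
  24:1608  25:2028  26:1159  27:1755  28:1875  29:763  30:1797  31:2695
  32:218  33:1809  34:770  35:926  36:85  37:220  38:1992
Giant step factor: 1603^(-39) ≡ 2863 (mod 3023).
Scan 672·2863^i mod 3023 for i = 0, 1, …:
  i=0: 672   i=1: 1308   i=2: 2330   i=3: 2052
  i=4: 1187   i=5: 529   i=6: 4   i=7: 2383
  i=8: 2641   i=9: 660     …   i=21: 2230
  i=22: 2937
Match at i=22, j=10: x = 22·39 + 10 = 868.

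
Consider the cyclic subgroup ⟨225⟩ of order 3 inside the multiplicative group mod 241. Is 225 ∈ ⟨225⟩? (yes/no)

225 ∈ ⟨225⟩ iff 225^3 ≡ 1 (mod 241), since |⟨225⟩| = 3.
225^3 mod 241 = 1.
Since 1 = 1, 225 lies in the subgroup.

yes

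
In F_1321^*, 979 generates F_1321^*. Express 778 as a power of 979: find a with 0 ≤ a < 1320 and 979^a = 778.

517

Baby-step giant-step with m = ceil(sqrt(1320)) = 37.
Baby table (979^j mod 1321 for j=0..36):
  0:1  1:979  2:716  3:834  4:108  5:52  6:710  7:244
  8:1096  9:332  10:62  11:1253  12:799  13:189  14:91  15:582
  16:427  17:597  18:581  19:769  20:1202  21:1068  22:661  23:1150
  24:358  25:417  26:54  27:26  28:355  29:122  30:548  31:166
  32:31  33:1287  34:1060  35:755  36:706
Giant step factor: 979^(-37) ≡ 976 (mod 1321).
Scan 778·976^i mod 1321 for i = 0, 1, …:
  i=0: 778   i=1: 1074   i=2: 671   i=3: 1001
  i=4: 757   i=5: 393   i=6: 478   i=7: 215
  i=8: 1122   i=9: 1284   i=10: 876   i=11: 289
  i=12: 691   i=13: 706
Match at i=13, j=36: a = 13·37 + 36 = 517.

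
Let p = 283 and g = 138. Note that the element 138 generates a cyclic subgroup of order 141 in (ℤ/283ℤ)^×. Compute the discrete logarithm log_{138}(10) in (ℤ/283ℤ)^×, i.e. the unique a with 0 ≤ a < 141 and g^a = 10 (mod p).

Baby-step giant-step with m = ceil(sqrt(141)) = 12.
Baby table (138^j mod 283 for j=0..11):
  0:1  1:138  2:83  3:134  4:97  5:85  6:127  7:263
  8:70  9:38  10:150  11:41
Giant step factor: 138^(-12) ≡ 141 (mod 283).
Scan 10·141^i mod 283 for i = 0, 1, …:
  i=0: 10   i=1: 278   i=2: 144   i=3: 211
  i=4: 36   i=5: 265   i=6: 9   i=7: 137
  i=8: 73   i=9: 105   i=10: 89   i=11: 97
Match at i=11, j=4: a = 11·12 + 4 = 136.

136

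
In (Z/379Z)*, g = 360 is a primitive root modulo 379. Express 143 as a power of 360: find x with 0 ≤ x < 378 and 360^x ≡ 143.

Baby-step giant-step with m = ceil(sqrt(378)) = 20.
Baby table (360^j mod 379 for j=0..19):
  0:1  1:360  2:361  3:342  4:324  5:287  6:232  7:140
  8:372  9:133  10:126  11:259  12:6  13:265  14:271  15:157
  16:49  17:206  18:255  19:82
Giant step factor: 360^(-20) ≡ 9 (mod 379).
Scan 143·9^i mod 379 for i = 0, 1, …:
  i=0: 143   i=1: 150   i=2: 213   i=3: 22
  i=4: 198   i=5: 266   i=6: 120   i=7: 322
  i=8: 245   i=9: 310     …   i=15: 337
  i=16: 1
Match at i=16, j=0: x = 16·20 + 0 = 320.

320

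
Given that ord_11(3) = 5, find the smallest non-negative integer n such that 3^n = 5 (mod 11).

3

Successive powers of 3 modulo 11:
  3^0=1  3^1=3  3^2=9  3^3=5
So 3^3 ≡ 5 (mod 11), giving n = 3.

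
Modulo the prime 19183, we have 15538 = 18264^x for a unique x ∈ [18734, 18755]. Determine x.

18744

Compute 18264^18734 mod 19183 = 15618, then multiply by 18264 repeatedly:
  18264^18734=15618  18264^18735=15125  18264^18736=7800  18264^18737=6242  18264^18738=18502
  18264^18739=11983  18264^18740=17848  18264^18741=18336  18264^18742=11073  18264^18743=10086
  18264^18744=15538
Found 15538 at exponent 18744.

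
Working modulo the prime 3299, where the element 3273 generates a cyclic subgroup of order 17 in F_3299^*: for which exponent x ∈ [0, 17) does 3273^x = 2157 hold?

16

Successive powers of 3273 modulo 3299:
  3273^0=1  3273^1=3273  3273^2=676  3273^3=2218  3273^4=1714  3273^5=1622
  3273^6=715  3273^7=1204  3273^8=1686  3273^9=2350  3273^10=1581  3273^11=1781
  3273^12=3179  3273^13=3120  3273^14=1355  3273^15=1059  3273^16=2157
So 3273^16 ≡ 2157 (mod 3299), giving x = 16.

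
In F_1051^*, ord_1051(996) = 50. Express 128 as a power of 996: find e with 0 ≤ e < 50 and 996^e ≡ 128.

27

Baby-step giant-step with m = ceil(sqrt(50)) = 8.
Baby table (996^j mod 1051 for j=0..7):
  0:1  1:996  2:923  3:734  4:619  5:638  6:644  7:314
Giant step factor: 996^(-8) ≡ 294 (mod 1051).
Scan 128·294^i mod 1051 for i = 0, 1, …:
  i=0: 128   i=1: 847   i=2: 982   i=3: 734
Match at i=3, j=3: e = 3·8 + 3 = 27.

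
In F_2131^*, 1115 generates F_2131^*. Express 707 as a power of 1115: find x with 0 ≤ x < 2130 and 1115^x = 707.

69

Baby-step giant-step with m = ceil(sqrt(2130)) = 47.
Baby table (1115^j mod 2131 for j=0..46):
  0:1  1:1115  2:852  3:1685  4:1364  5:1457  6:733  7:1122
  8:133  9:1256  10:373  11:350  12:277  13:1991  14:1594  15:56
  16:641  17:830  18:596  19:1799  20:614  21:559  22:1033  23:1055
  24:13  25:1709  26:421  27:595  28:684  29:1893  30:1005  31:1800
  32:1729  33:1411  34:587  35:288  36:1470  37:311  38:1543  39:728
  40:1940  41:135  42:1355  43:2077  44:1589  45:874  46:643
Giant step factor: 1115^(-47) ≡ 1608 (mod 2131).
Scan 707·1608^i mod 2131 for i = 0, 1, …:
  i=0: 707   i=1: 1033
Match at i=1, j=22: x = 1·47 + 22 = 69.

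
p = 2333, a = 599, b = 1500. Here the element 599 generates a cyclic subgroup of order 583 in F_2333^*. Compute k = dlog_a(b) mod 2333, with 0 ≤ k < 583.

Baby-step giant-step with m = ceil(sqrt(583)) = 25.
Baby table (599^j mod 2333 for j=0..24):
  0:1  1:599  2:1852  3:1173  4:394  5:373  6:1792  7:228
  8:1258  9:2316  10:1482  11:1178  12:1056  13:301  14:658  15:2198
  16:790  17:1944  18:289  19:469  20:971  21:712  22:1882  23:479
  24:2295
Giant step factor: 599^(-25) ≡ 1721 (mod 2333).
Scan 1500·1721^i mod 2333 for i = 0, 1, …:
  i=0: 1500   i=1: 1202   i=2: 1604   i=3: 545
  i=4: 79   i=5: 645   i=6: 1870   i=7: 1063
  i=8: 351   i=9: 2157   i=10: 394
Match at i=10, j=4: k = 10·25 + 4 = 254.

254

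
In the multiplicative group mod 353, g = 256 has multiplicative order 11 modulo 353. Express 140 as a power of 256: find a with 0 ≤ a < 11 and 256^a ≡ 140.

7

Successive powers of 256 modulo 353:
  256^0=1  256^1=256  256^2=231  256^3=185  256^4=58  256^5=22
  256^6=337  256^7=140
So 256^7 ≡ 140 (mod 353), giving a = 7.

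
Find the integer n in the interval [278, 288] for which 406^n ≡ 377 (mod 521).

286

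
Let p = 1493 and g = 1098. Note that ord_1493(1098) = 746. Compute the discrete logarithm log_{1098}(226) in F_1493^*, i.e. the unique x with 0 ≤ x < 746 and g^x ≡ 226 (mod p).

Baby-step giant-step with m = ceil(sqrt(746)) = 28.
Baby table (1098^j mod 1493 for j=0..27):
  0:1  1:1098  2:753  3:1165  4:1162  5:854  6:88  7:1072
  8:572  9:996  10:732  11:502  12:279  13:277  14:1067  15:1054
  16:217  17:879  18:664  19:488  20:1330  21:186  22:1180  23:1209
  24:205  25:1140  26:586  27:1438
Giant step factor: 1098^(-28) ≡ 283 (mod 1493).
Scan 226·283^i mod 1493 for i = 0, 1, …:
  i=0: 226   i=1: 1252   i=2: 475   i=3: 55
  i=4: 635   i=5: 545   i=6: 456   i=7: 650
  i=8: 311   i=9: 1419     …   i=16: 461
  i=17: 572
Match at i=17, j=8: x = 17·28 + 8 = 484.

484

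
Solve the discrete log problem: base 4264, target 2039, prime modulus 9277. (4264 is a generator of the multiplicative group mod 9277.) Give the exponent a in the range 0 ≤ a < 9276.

5787

Baby-step giant-step with m = ceil(sqrt(9276)) = 97.
Baby table (4264^j mod 9277 for j=0..96):
  0:1  1:4264  2:8053  3:3815  4:4579  5:6048  6:7889  7:294
  8:1221  9:1947  10:8370  11:1061  12:6205  13:116  14:2943  15:6448
  16:6521  17:2375  18:5793  19:5978  20:6273  21:2481  22:3204  23:6112
  24:2475  25:5451  26:4179  27:7416  28:5808  29:4999  30:6467  31:4044
  32:6950  33:4062  34:209  35:584  36:3940  37:8790  38:1480  39:2360
  40:6772  41:5784  42:4710  43:8012  44:5254  45:8378  46:7342  47:5690
  48:2805  49:2467  50:8447  51:4694  52:4727  53:6284  54:3000  55:8294
  56:1692  57:6459  58:7040  59:7465  60:1373  61:685  62:7862  63:5767
  64:6438  65:989  66:5338  67:4751  68:6573  69:1455  70:7084  71:264
  72:3179  73:1559  74:5244  75:2846  76:1028  77:4648  78:3400  79:6926
  80:3773  81:1754  82:1794  83:5368  84:2793  85:6961  86:4581  87:5299
  88:5441  89:7924  90:1102  91:4766  92:5594  93:1649  94:8647  95:4010
  96:1129
Giant step factor: 4264^(-97) ≡ 971 (mod 9277).
Scan 2039·971^i mod 9277 for i = 0, 1, …:
  i=0: 2039   i=1: 3868   i=2: 7920   i=3: 8964
  i=4: 2218   i=5: 1414   i=6: 9275   i=7: 7335
  i=8: 6826   i=9: 4268     …   i=58: 3341
  i=59: 6438
Match at i=59, j=64: a = 59·97 + 64 = 5787.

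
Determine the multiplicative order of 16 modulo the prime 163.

81

The order of 16 must divide p − 1 = 162 = 2 · 3^4.
Divisors: 1, 2, 3, 6, 9, 18, 27, 54, 81, 162.
Check each in increasing order: 16^1 ≡ 16;  16^2 ≡ 93;  16^3 ≡ 21;  16^6 ≡ 115;  16^9 ≡ 133;  16^18 ≡ 85;  16^27 ≡ 58;  16^54 ≡ 104;  16^81 ≡ 1.
Smallest exponent giving 1 is 81.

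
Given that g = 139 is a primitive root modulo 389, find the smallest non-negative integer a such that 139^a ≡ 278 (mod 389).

172

Baby-step giant-step with m = ceil(sqrt(388)) = 20.
Baby table (139^j mod 389 for j=0..19):
  0:1  1:139  2:260  3:352  4:303  5:105  6:202  7:70
  8:5  9:306  10:133  11:204  12:348  13:136  14:232  15:350
  16:25  17:363  18:276  19:242
Giant step factor: 139^(-20) ≡ 74 (mod 389).
Scan 278·74^i mod 389 for i = 0, 1, …:
  i=0: 278   i=1: 344   i=2: 171   i=3: 206
  i=4: 73   i=5: 345   i=6: 245   i=7: 236
  i=8: 348
Match at i=8, j=12: a = 8·20 + 12 = 172.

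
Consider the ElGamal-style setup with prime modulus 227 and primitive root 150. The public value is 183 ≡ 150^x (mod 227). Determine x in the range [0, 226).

Baby-step giant-step with m = ceil(sqrt(226)) = 16.
Baby table (150^j mod 227 for j=0..15):
  0:1  1:150  2:27  3:191  4:48  5:163  6:161  7:88
  8:34  9:106  10:10  11:138  12:43  13:94  14:26  15:41
Giant step factor: 150^(-16) ≡ 173 (mod 227).
Scan 183·173^i mod 227 for i = 0, 1, …:
  i=0: 183   i=1: 106
Match at i=1, j=9: x = 1·16 + 9 = 25.

25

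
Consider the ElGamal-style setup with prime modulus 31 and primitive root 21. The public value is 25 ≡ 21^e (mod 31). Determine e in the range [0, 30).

20

Successive powers of 21 modulo 31:
  21^0=1  21^1=21  21^2=7  21^3=23  21^4=18  21^5=6
  21^6=2  21^7=11  21^8=14  21^9=15  21^10=5  21^11=12
  21^12=4  21^13=22  21^14=28  21^15=30  21^16=10  21^17=24
  21^18=8  21^19=13  21^20=25
So 21^20 ≡ 25 (mod 31), giving e = 20.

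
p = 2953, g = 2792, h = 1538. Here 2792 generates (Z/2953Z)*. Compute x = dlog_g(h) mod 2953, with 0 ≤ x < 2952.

2872

Baby-step giant-step with m = ceil(sqrt(2952)) = 55.
Baby table (2792^j mod 2953 for j=0..54):
  0:1  1:2792  2:2297  3:2261  4:2151  5:2143  6:478  7:2773
  8:2403  9:2913  10:534  11:2616  12:1103  13:2550  14:2870  15:1551
  16:1294  17:1329  18:1600  19:2264  20:1668  21:175  22:1355  23:367
  24:2926  25:1394  26:2947  27:966  28:983  29:1199  30:1859  31:1907
  32:85  33:1080  34:347  35:240  36:2702  37:2022  38:2241  39:2418
  40:498  41:2506  42:1095  43:885  44:2212  45:1181  46:1804  47:1903
  48:729  49:751  50:162  51:495  52:36  53:110  54:8
Giant step factor: 2792^(-55) ≡ 94 (mod 2953).
Scan 1538·94^i mod 2953 for i = 0, 1, …:
  i=0: 1538   i=1: 2828   i=2: 62   i=3: 2875
  i=4: 1527   i=5: 1794   i=6: 315   i=7: 80
  i=8: 1614   i=9: 1113     …   i=51: 2682
  i=52: 1103
Match at i=52, j=12: x = 52·55 + 12 = 2872.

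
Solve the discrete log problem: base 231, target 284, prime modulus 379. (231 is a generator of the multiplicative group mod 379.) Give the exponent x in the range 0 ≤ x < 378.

365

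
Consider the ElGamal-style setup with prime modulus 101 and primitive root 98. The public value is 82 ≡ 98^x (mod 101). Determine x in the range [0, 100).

34

Baby-step giant-step with m = ceil(sqrt(100)) = 10.
Baby table (98^j mod 101 for j=0..9):
  0:1  1:98  2:9  3:74  4:81  5:60  6:22  7:35
  8:97  9:12
Giant step factor: 98^(-10) ≡ 14 (mod 101).
Scan 82·14^i mod 101 for i = 0, 1, …:
  i=0: 82   i=1: 37   i=2: 13   i=3: 81
Match at i=3, j=4: x = 3·10 + 4 = 34.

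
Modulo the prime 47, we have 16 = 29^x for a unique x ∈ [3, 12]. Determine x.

6

Compute 29^3 mod 47 = 43, then multiply by 29 repeatedly:
  29^3=43  29^4=25  29^5=20  29^6=16
Found 16 at exponent 6.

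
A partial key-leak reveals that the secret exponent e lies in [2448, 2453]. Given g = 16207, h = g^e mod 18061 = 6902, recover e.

Compute 16207^2448 mod 18061 = 222, then multiply by 16207 repeatedly:
  16207^2448=222  16207^2449=3815  16207^2450=6902
Found 6902 at exponent 2450.

2450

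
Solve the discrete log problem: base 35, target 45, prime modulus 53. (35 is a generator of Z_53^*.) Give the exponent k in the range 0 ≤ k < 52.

9

Baby-step giant-step with m = ceil(sqrt(52)) = 8.
Baby table (35^j mod 53 for j=0..7):
  0:1  1:35  2:6  3:51  4:36  5:41  6:4  7:34
Giant step factor: 35^(-8) ≡ 42 (mod 53).
Scan 45·42^i mod 53 for i = 0, 1, …:
  i=0: 45   i=1: 35
Match at i=1, j=1: k = 1·8 + 1 = 9.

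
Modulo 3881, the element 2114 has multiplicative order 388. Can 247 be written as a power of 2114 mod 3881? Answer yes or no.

no

247 ∈ ⟨2114⟩ iff 247^388 ≡ 1 (mod 3881), since |⟨2114⟩| = 388.
247^388 mod 3881 = 947.
Since 947 ≠ 1, 247 does not lie in the subgroup.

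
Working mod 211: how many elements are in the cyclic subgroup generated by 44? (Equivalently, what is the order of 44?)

The order of 44 must divide p − 1 = 210 = 2 · 3 · 5 · 7.
Divisors: 1, 2, 3, 5, 6, 7, 10, 14, 15, 21, 30, 35, 42, 70, 105, 210.
Check each in increasing order: 44^1 ≡ 44;  44^2 ≡ 37;  44^3 ≡ 151;  44^5 ≡ 101;  44^6 ≡ 13;  44^7 ≡ 150;  44^10 ≡ 73;  44^14 ≡ 134;  44^15 ≡ 199;  44^21 ≡ 55;  44^30 ≡ 144;  44^35 ≡ 196;  44^42 ≡ 71;  44^70 ≡ 14;  44^105 ≡ 1.
Smallest exponent giving 1 is 105.

105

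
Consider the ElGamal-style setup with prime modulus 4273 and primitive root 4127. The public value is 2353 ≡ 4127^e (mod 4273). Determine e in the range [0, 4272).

Baby-step giant-step with m = ceil(sqrt(4272)) = 66.
Baby table (4127^j mod 4273 for j=0..65):
  0:1  1:4127  2:4224  3:2881  4:2401  5:4113  6:1995  7:3567
  8:524  9:410  10:4235  11:1275  12:1862  13:1620  14:2768  15:1807
  16:1104  17:1190  18:1453  19:1512  20:1444  21:2826  22:1885  23:2535
  24:1641  25:3975  26:778  27:1783  28:335  29:2366  30:677  31:3710
  32:1011  33:1949  34:1737  35:2778  36:347  37:614  38:89  39:4098
  40:4185  41:29  42:39  43:2852  44:2362  45:1261  46:3906  47:2306
  48:891  49:2377  50:3344  51:3171  52:2791  53:2722  54:4250  55:3358
  56:1127  57:2105  58:326  59:3680  60:1118  61:3419  62:767  63:3389
  64:874  65:586
Giant step factor: 4127^(-66) ≡ 2181 (mod 4273).
Scan 2353·2181^i mod 4273 for i = 0, 1, …:
  i=0: 2353   i=1: 20   i=2: 890   i=3: 1148
  i=4: 4083   i=5: 91   i=6: 1913   i=7: 1805
  i=8: 1272   i=9: 1055     …   i=27: 820
  i=28: 2306
Match at i=28, j=47: e = 28·66 + 47 = 1895.

1895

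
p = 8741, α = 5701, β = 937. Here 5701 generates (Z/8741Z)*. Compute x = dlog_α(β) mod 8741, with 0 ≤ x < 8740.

304

Baby-step giant-step with m = ceil(sqrt(8740)) = 94.
Baby table (5701^j mod 8741 for j=0..93):
  0:1  1:5701  2:2363  3:1582  4:7011  5:5859  6:2798  7:7814
  8:3478  9:3490  10:1974  11:4107  12:5609  13:2331  14:2711  15:1323
  16:7681  17:5712  18:3887  19:1352  20:6931  21:4311  22:6060  23:3628
  24:2022  25:6784  26:5400  27:8339  28:7081  29:2843  30:2129  31:4921
  32:4752  33:2793  34:5532  35:404  36:4321  37:1883  38:1035  39:360
  40:6966  41:2803  42:1355  43:6552  44:2659  45:2065  46:7179  47:2117
  48:6437  49:2619  50:1291  51:69  52:24  53:5709  54:4266  55:3004
  56:2185  57:760  58:5965  59:3975  60:4803  61:5091  62:3671  63:2417
  64:3501  65:3498  66:3877  67:5529  68:783  69:5973  70:5878  71:6225
  72:265  73:7313  74:5584  75:8403  76:4823  77:5478  78:7226  79:7834
  80:3865  81:7045  82:7391  83:4471  84:415  85:5845  86:1653  87:955
  88:7553  89:1487  90:7358  91:8640  92:1105  93:6085
Giant step factor: 5701^(-94) ≡ 1005 (mod 8741).
Scan 937·1005^i mod 8741 for i = 0, 1, …:
  i=0: 937   i=1: 6398   i=2: 5355   i=3: 6060
Match at i=3, j=22: x = 3·94 + 22 = 304.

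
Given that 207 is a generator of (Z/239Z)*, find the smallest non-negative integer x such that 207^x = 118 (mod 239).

Baby-step giant-step with m = ceil(sqrt(238)) = 16.
Baby table (207^j mod 239 for j=0..15):
  0:1  1:207  2:68  3:214  4:83  5:212  6:147  7:76
  8:197  9:149  10:12  11:94  12:99  13:178  14:40  15:154
Giant step factor: 207^(-16) ≡ 218 (mod 239).
Scan 118·218^i mod 239 for i = 0, 1, …:
  i=0: 118   i=1: 151   i=2: 175   i=3: 149
Match at i=3, j=9: x = 3·16 + 9 = 57.

57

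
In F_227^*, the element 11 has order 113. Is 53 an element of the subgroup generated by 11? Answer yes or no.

53 ∈ ⟨11⟩ iff 53^113 ≡ 1 (mod 227), since |⟨11⟩| = 113.
53^113 mod 227 = 1.
Since 1 = 1, 53 lies in the subgroup.

yes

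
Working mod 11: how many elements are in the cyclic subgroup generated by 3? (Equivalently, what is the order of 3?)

5

The order of 3 must divide p − 1 = 10 = 2 · 5.
Divisors: 1, 2, 5, 10.
Check each in increasing order: 3^1 ≡ 3;  3^2 ≡ 9;  3^5 ≡ 1.
Smallest exponent giving 1 is 5.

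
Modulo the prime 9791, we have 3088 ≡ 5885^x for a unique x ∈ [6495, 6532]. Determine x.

Compute 5885^6495 mod 9791 = 7701, then multiply by 5885 repeatedly:
  5885^6495=7701  5885^6496=7637  5885^6497=3055  5885^6498=2399  5885^6499=9284
  5885^6500=2560  5885^6501=7042  5885^6502=6658  5885^6503=8539  5885^6504=4603
  5885^6505=6749  5885^6506=5569  5885^6507=3088
Found 3088 at exponent 6507.

6507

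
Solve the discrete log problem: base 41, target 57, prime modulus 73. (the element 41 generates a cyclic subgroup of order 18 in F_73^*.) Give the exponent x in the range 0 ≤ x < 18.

Successive powers of 41 modulo 73:
  41^0=1  41^1=41  41^2=2  41^3=9  41^4=4  41^5=18
  41^6=8  41^7=36  41^8=16  41^9=72  41^10=32  41^11=71
  41^12=64  41^13=69  41^14=55  41^15=65  41^16=37  41^17=57
So 41^17 ≡ 57 (mod 73), giving x = 17.

17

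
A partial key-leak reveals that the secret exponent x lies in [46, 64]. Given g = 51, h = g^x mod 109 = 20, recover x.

46

Compute 51^46 mod 109 = 20, then multiply by 51 repeatedly:
  51^46=20
Found 20 at exponent 46.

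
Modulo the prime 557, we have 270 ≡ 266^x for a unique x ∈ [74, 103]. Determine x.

93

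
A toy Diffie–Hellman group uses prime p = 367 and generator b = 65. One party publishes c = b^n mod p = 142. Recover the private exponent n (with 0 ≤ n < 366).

Baby-step giant-step with m = ceil(sqrt(366)) = 20.
Baby table (65^j mod 367 for j=0..19):
  0:1  1:65  2:188  3:109  4:112  5:307  6:137  7:97
  8:66  9:253  10:297  11:221  12:52  13:77  14:234  15:163
  16:319  17:183  18:151  19:273
Giant step factor: 65^(-20) ≡ 202 (mod 367).
Scan 142·202^i mod 367 for i = 0, 1, …:
  i=0: 142   i=1: 58   i=2: 339   i=3: 216
  i=4: 326   i=5: 159   i=6: 189   i=7: 10
  i=8: 185   i=9: 303   i=10: 284   i=11: 116
  i=12: 311   i=13: 65
Match at i=13, j=1: n = 13·20 + 1 = 261.

261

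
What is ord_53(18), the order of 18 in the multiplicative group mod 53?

52

The order of 18 must divide p − 1 = 52 = 2^2 · 13.
Divisors: 1, 2, 4, 13, 26, 52.
Check each in increasing order: 18^1 ≡ 18;  18^2 ≡ 6;  18^4 ≡ 36;  18^13 ≡ 23;  18^26 ≡ 52;  18^52 ≡ 1.
Smallest exponent giving 1 is 52.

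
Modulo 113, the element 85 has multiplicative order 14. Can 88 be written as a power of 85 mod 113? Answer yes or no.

⟨85⟩ has order 14; its elements mod 113 are {1, 4, 7, 16, 28, 30, 49, 64, 83, 85, 97, 106, 109, 112}.
88 is not in this set.

no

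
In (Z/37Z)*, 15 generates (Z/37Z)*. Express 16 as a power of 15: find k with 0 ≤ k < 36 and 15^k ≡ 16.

28

Successive powers of 15 modulo 37:
  15^0=1  15^1=15  15^2=3  15^3=8  15^4=9  15^5=24
  15^6=27  15^7=35  15^8=7  15^9=31  15^10=21  15^11=19
  15^12=26  15^13=20  15^14=4  15^15=23  15^16=12  15^17=32
  15^18=36  15^19=22  15^20=34  15^21=29  15^22=28  15^23=13
  15^24=10  15^25=2  15^26=30  15^27=6  15^28=16
So 15^28 ≡ 16 (mod 37), giving k = 28.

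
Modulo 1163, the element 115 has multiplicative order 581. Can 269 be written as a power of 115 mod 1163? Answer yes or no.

yes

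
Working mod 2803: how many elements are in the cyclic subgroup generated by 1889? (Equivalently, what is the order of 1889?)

2802

The order of 1889 must divide p − 1 = 2802 = 2 · 3 · 467.
Divisors: 1, 2, 3, 6, 467, 934, 1401, 2802.
Check each in increasing order: 1889^1 ≡ 1889;  1889^2 ≡ 102;  1889^3 ≡ 2074;  1889^6 ≡ 1674;  1889^467 ≡ 414;  1889^934 ≡ 413;  1889^1401 ≡ 2802;  1889^2802 ≡ 1.
Smallest exponent giving 1 is 2802.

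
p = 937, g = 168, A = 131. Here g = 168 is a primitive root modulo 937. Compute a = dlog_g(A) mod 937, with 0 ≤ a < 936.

478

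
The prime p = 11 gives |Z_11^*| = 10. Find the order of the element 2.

The order of 2 must divide p − 1 = 10 = 2 · 5.
Divisors: 1, 2, 5, 10.
Check each in increasing order: 2^1 ≡ 2;  2^2 ≡ 4;  2^5 ≡ 10;  2^10 ≡ 1.
Smallest exponent giving 1 is 10.

10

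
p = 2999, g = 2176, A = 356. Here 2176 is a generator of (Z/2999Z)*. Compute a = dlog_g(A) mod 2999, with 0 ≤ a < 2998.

1617

Baby-step giant-step with m = ceil(sqrt(2998)) = 55.
Baby table (2176^j mod 2999 for j=0..54):
  0:1  1:2176  2:2554  3:357  4:91  5:82  6:1491  7:2497
  8:2283  9:1464  10:726  11:2302  12:822  13:1268  14:88  15:2551
  16:2826  17:1426  18:2010  19:1218  20:2251  21:809  22:2970  23:2874
  24:909  25:1643  26:360  27:621  28:1746  29:2562  30:2770  31:2529
  32:2938  33:2219  34:154  35:2215  36:447  37:996  38:2018  39:632
  40:1690  41:666  42:699  43:531  44:841  45:626  46:630  47:337
  48:1556  49:2984  50:349  51:677  52:643  53:1634  54:1769
Giant step factor: 2176^(-55) ≡ 1082 (mod 2999).
Scan 356·1082^i mod 2999 for i = 0, 1, …:
  i=0: 356   i=1: 1320   i=2: 716   i=3: 970
  i=4: 2889   i=5: 940   i=6: 419   i=7: 509
  i=8: 1921   i=9: 215     …   i=28: 801
  i=29: 2970
Match at i=29, j=22: a = 29·55 + 22 = 1617.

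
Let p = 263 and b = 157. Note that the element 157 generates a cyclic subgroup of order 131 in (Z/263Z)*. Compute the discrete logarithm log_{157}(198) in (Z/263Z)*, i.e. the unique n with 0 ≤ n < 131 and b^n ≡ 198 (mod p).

61

Baby-step giant-step with m = ceil(sqrt(131)) = 12.
Baby table (157^j mod 263 for j=0..11):
  0:1  1:157  2:190  3:111  4:69  5:50  6:223  7:32
  8:27  9:31  10:133  11:104
Giant step factor: 157^(-12) ≡ 12 (mod 263).
Scan 198·12^i mod 263 for i = 0, 1, …:
  i=0: 198   i=1: 9   i=2: 108   i=3: 244
  i=4: 35   i=5: 157
Match at i=5, j=1: n = 5·12 + 1 = 61.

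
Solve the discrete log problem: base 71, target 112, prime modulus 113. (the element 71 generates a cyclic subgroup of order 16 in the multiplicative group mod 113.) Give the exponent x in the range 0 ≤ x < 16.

8

Successive powers of 71 modulo 113:
  71^0=1  71^1=71  71^2=69  71^3=40  71^4=15  71^5=48
  71^6=18  71^7=35  71^8=112
So 71^8 ≡ 112 (mod 113), giving x = 8.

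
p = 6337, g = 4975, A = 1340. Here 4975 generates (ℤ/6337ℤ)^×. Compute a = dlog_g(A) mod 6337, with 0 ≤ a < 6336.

Baby-step giant-step with m = ceil(sqrt(6336)) = 80.
Baby table (4975^j mod 6337 for j=0..79):
  0:1  1:4975  2:4640  3:4646  4:2811  5:5303  6:1494  7:5686
  8:5819  9:2109  10:4540  11:1432  12:1412  13:3304  14:5559  15:1357
  16:2170  17:3839  18:5644  19:5990  20:3676  21:5855  22:3773  23:481
  24:3926  25:1216  26:4102  27:2310  28:3269  29:2533  30:3719  31:4322
  32:509  33:3812  34:4396  35:1113  36:4974  37:6002  38:6  39:4502
  40:2492  41:2528  42:4192  43:133  44:2627  45:2431  46:3229  47:6317
  48:1892  49:2255  50:2135  51:813  52:1669  53:1805  54:346  55:4023
  56:2179  57:4255  58:3045  59:3445  60:3627  61:2886  62:4545  63:959
  64:5601  65:1186  66:603  67:2524  68:3303  69:584  70:3054  71:3861
  72:1028  73:341  74:4496  75:4327  76:36  77:1664  78:2278  79:2494
Giant step factor: 4975^(-80) ≡ 6240 (mod 6337).
Scan 1340·6240^i mod 6337 for i = 0, 1, …:
  i=0: 1340   i=1: 3097   i=2: 3767   i=3: 2147
  i=4: 862   i=5: 5104   i=6: 5535   i=7: 1750
  i=8: 1349   i=9: 2224     …   i=56: 4878
  i=57: 2109
Match at i=57, j=9: a = 57·80 + 9 = 4569.

4569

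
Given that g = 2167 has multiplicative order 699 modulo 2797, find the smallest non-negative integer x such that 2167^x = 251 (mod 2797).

431

Baby-step giant-step with m = ceil(sqrt(699)) = 27.
Baby table (2167^j mod 2797 for j=0..26):
  0:1  1:2167  2:2523  3:2003  4:2354  5:2187  6:1111  7:2117
  8:459  9:1718  10:99  11:1961  12:844  13:2507  14:895  15:1144
  16:906  17:2605  18:689  19:2262  20:1410  21:1146  22:2443  23:2057
  24:1898  25:1376  26:190
Giant step factor: 2167^(-27) ≡ 627 (mod 2797).
Scan 251·627^i mod 2797 for i = 0, 1, …:
  i=0: 251   i=1: 745   i=2: 16   i=3: 1641
  i=4: 2408   i=5: 2233   i=6: 1591   i=7: 1825
  i=8: 302   i=9: 1955     …   i=14: 2204
  i=15: 190
Match at i=15, j=26: x = 15·27 + 26 = 431.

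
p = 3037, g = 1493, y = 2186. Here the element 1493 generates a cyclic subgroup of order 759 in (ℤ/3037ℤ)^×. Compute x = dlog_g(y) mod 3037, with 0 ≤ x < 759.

Baby-step giant-step with m = ceil(sqrt(759)) = 28.
Baby table (1493^j mod 3037 for j=0..27):
  0:1  1:1493  2:2928  3:1261  4:2770  5:2253  6:1770  7:420
  8:1438  9:2812  10:1182  11:229  12:1753  13:2372  14:254  15:2634
  16:2684  17:1409  18:2033  19:1306  20:104  21:385  22:812  23:553
  24:2602  25:463  26:1860  27:1162
Giant step factor: 1493^(-28) ≡ 2737 (mod 3037).
Scan 2186·2737^i mod 3037 for i = 0, 1, …:
  i=0: 2186   i=1: 192   i=2: 103   i=3: 2507
  i=4: 1076   i=5: 2159   i=6: 2218   i=7: 2740
  i=8: 1027   i=9: 1674     …   i=13: 2405
  i=14: 1306
Match at i=14, j=19: x = 14·28 + 19 = 411.

411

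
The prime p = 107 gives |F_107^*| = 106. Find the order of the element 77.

106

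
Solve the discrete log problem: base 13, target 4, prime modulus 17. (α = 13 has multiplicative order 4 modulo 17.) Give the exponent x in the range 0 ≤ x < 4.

Successive powers of 13 modulo 17:
  13^0=1  13^1=13  13^2=16  13^3=4
So 13^3 ≡ 4 (mod 17), giving x = 3.

3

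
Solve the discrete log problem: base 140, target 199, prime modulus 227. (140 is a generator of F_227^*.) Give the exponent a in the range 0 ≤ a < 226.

Baby-step giant-step with m = ceil(sqrt(226)) = 16.
Baby table (140^j mod 227 for j=0..15):
  0:1  1:140  2:78  3:24  4:182  5:56  6:122  7:55
  8:209  9:204  10:185  11:22  12:129  13:127  14:74  15:145
Giant step factor: 140^(-16) ≡ 110 (mod 227).
Scan 199·110^i mod 227 for i = 0, 1, …:
  i=0: 199   i=1: 98   i=2: 111   i=3: 179
  i=4: 168   i=5: 93   i=6: 15   i=7: 61
  i=8: 127
Match at i=8, j=13: a = 8·16 + 13 = 141.

141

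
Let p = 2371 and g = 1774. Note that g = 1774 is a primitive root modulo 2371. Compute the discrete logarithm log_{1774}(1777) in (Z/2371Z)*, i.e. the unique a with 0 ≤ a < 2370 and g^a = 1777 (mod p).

Baby-step giant-step with m = ceil(sqrt(2370)) = 49.
Baby table (1774^j mod 2371 for j=0..48):
  0:1  1:1774  2:759  3:2109  4:2299  5:306  6:2256  7:2267
  8:442  9:1678  10:1167  11:375  12:1370  13:105  14:1332  15:1452
  16:942  17:1924  18:1307  19:2151  20:935  21:1361  22:736  23:1614
  24:1439  25:1590  26:1541  27:2342  28:716  29:1699  30:485  31:2088
  32:610  33:964  34:645  35:1408  36:1129  37:1722  38:980  39:577
  40:1697  41:1679  42:570  43:1134  44:1108  45:33  46:1638  47:1337
  48:838
Giant step factor: 1774^(-49) ≡ 474 (mod 2371).
Scan 1777·474^i mod 2371 for i = 0, 1, …:
  i=0: 1777   i=1: 593   i=2: 1304   i=3: 1636
  i=4: 147   i=5: 919   i=6: 1713   i=7: 1080
  i=8: 2155   i=9: 1940     …   i=28: 2289
  i=29: 1439
Match at i=29, j=24: a = 29·49 + 24 = 1445.

1445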